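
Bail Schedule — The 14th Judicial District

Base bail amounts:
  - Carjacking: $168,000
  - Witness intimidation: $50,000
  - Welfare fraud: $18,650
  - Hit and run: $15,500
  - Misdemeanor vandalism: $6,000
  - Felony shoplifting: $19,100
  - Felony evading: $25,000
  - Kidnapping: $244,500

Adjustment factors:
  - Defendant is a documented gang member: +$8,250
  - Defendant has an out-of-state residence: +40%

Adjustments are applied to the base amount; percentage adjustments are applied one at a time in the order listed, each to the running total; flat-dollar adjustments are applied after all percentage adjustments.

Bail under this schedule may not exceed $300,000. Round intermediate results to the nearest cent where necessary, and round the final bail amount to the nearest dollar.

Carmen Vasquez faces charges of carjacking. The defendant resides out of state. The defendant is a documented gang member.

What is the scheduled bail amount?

Base amounts from the schedule: carjacking $168,000.
Single charge. Combined base = $168,000.
Defendant has an out-of-state residence (+40%): $168,000 × 1.4 = $235,200.
Defendant is a documented gang member (+$8,250 flat): $235,200 + $8,250 = $243,450.
$243,450 is within the $300,000 maximum.

$243,450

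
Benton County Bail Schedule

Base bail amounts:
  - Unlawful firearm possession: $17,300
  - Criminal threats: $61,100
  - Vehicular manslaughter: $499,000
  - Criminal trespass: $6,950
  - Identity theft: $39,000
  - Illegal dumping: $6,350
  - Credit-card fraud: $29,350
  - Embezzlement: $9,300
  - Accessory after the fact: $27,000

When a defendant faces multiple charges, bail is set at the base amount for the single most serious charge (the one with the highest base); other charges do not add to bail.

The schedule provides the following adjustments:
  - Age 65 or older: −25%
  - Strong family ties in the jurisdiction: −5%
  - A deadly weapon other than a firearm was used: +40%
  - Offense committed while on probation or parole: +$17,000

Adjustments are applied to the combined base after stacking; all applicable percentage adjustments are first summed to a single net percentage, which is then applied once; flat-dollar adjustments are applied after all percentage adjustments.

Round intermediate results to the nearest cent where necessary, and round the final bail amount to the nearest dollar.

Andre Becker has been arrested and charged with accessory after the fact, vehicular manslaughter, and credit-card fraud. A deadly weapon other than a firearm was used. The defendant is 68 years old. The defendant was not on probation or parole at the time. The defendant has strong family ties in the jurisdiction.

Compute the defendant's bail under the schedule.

Base amounts from the schedule: accessory after the fact $27,000; vehicular manslaughter $499,000; credit-card fraud $29,350.
Stacking rule: use the highest base only. Highest is vehicular manslaughter at $499,000. Combined base = $499,000.
Net percentage adjustment: −25% −5% +40% = +10%. $499,000 × 1.1 = $548,900.

$548,900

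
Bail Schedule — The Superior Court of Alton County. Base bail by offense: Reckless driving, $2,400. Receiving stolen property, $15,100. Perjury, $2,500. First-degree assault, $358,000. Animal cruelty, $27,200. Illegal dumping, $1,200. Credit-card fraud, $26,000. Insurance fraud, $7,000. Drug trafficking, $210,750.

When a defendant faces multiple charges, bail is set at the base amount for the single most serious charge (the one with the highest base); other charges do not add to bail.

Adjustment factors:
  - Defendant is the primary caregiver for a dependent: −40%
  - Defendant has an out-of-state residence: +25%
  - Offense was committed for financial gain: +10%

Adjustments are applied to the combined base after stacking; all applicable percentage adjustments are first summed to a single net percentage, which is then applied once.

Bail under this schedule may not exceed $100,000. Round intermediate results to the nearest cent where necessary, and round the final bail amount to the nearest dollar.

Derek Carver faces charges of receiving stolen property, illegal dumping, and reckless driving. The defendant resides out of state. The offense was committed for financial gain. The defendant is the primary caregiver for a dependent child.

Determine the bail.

$14,345

Base amounts from the schedule: receiving stolen property $15,100; illegal dumping $1,200; reckless driving $2,400.
Stacking rule: use the highest base only. Highest is receiving stolen property at $15,100. Combined base = $15,100.
Net percentage adjustment: −40% +25% +10% = −5%. $15,100 × 0.95 = $14,345.
$14,345 is within the $100,000 maximum.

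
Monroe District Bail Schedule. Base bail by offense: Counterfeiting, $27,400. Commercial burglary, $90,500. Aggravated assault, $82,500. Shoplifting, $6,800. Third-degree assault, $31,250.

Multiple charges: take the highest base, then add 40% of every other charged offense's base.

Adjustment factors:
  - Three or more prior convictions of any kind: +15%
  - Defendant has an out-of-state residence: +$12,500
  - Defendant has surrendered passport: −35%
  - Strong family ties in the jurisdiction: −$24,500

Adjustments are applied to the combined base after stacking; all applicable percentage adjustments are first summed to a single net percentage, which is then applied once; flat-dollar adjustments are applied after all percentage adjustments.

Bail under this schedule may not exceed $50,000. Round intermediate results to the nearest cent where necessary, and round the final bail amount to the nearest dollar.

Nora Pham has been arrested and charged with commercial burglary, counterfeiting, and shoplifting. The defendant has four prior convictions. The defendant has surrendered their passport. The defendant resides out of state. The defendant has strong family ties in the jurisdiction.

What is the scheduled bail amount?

$50,000

Base amounts from the schedule: commercial burglary $90,500; counterfeiting $27,400; shoplifting $6,800.
Stacking rule: highest base plus 40% of each additional charge. Highest is commercial burglary at $90,500. Additional: $27,400 × 40% = $10,960; $6,800 × 40% = $2,720. Combined base = $90,500 + $13,680 = $104,180.
Net percentage adjustment: +15% −35% = −20%. $104,180 × 0.8 = $83,344.
Defendant has an out-of-state residence (+$12,500 flat): $83,344 + $12,500 = $95,844.
Strong family ties in the jurisdiction (−$24,500 flat): $95,844 − $24,500 = $71,344.
Result $71,344 exceeds the maximum of $50,000; bail is capped at $50,000.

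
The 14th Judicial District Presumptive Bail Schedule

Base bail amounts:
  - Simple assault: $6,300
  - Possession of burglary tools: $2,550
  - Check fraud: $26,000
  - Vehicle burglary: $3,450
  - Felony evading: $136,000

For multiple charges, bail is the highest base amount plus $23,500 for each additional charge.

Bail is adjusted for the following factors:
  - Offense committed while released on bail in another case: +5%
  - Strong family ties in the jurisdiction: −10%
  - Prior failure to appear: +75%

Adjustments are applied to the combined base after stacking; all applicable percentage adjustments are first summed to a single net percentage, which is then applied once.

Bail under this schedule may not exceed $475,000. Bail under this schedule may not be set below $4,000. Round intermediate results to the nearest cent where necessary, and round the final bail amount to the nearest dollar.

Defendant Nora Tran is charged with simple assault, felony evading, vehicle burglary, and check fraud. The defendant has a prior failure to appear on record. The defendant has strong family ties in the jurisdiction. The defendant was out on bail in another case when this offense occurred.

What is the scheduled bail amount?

Base amounts from the schedule: simple assault $6,300; felony evading $136,000; vehicle burglary $3,450; check fraud $26,000.
Stacking rule: highest base plus $23,500 per additional charge. Highest is felony evading at $136,000; 3 additional charges → +$70,500. Combined base = $206,500.
Net percentage adjustment: +5% −10% +75% = +70%. $206,500 × 1.7 = $351,050.
$351,050 is within the $475,000 maximum.
$351,050 is at or above the $4,000 minimum.

$351,050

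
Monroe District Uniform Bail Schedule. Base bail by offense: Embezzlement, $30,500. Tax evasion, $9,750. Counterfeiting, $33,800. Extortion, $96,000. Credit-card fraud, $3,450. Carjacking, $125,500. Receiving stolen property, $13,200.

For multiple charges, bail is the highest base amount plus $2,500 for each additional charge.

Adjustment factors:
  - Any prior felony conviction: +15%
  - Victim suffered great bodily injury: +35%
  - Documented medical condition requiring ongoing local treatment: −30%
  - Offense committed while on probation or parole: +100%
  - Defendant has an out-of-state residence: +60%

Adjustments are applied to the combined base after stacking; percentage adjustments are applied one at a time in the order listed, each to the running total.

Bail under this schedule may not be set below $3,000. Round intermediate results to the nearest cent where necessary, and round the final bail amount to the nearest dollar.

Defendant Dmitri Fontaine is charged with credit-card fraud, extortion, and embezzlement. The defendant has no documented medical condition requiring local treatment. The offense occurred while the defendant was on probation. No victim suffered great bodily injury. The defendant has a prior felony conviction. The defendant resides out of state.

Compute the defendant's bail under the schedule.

$371,680

Base amounts from the schedule: credit-card fraud $3,450; extortion $96,000; embezzlement $30,500.
Stacking rule: highest base plus $2,500 per additional charge. Highest is extortion at $96,000; 2 additional charges → +$5,000. Combined base = $101,000.
Any prior felony conviction (+15%): $101,000 × 1.15 = $116,150.
Offense committed while on probation or parole (+100%): $116,150 × 2 = $232,300.
Defendant has an out-of-state residence (+60%): $232,300 × 1.6 = $371,680.
$371,680 is at or above the $3,000 minimum.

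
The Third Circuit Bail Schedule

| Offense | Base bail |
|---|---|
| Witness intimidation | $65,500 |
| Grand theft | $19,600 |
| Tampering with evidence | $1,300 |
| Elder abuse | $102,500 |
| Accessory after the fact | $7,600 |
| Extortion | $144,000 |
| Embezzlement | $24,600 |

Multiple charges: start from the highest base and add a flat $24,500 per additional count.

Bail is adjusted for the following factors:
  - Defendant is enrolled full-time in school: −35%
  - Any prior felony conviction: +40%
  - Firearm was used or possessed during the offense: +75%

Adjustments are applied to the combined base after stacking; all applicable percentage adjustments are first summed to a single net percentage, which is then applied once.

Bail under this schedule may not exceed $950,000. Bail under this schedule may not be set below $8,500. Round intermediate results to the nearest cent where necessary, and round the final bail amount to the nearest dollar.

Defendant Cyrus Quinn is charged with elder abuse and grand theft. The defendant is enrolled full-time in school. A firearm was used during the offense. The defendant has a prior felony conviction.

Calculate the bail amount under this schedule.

$228,600

Base amounts from the schedule: elder abuse $102,500; grand theft $19,600.
Stacking rule: highest base plus $24,500 per additional charge. Highest is elder abuse at $102,500; 1 additional charge → +$24,500. Combined base = $127,000.
Net percentage adjustment: −35% +40% +75% = +80%. $127,000 × 1.8 = $228,600.
$228,600 is within the $950,000 maximum.
$228,600 is at or above the $8,500 minimum.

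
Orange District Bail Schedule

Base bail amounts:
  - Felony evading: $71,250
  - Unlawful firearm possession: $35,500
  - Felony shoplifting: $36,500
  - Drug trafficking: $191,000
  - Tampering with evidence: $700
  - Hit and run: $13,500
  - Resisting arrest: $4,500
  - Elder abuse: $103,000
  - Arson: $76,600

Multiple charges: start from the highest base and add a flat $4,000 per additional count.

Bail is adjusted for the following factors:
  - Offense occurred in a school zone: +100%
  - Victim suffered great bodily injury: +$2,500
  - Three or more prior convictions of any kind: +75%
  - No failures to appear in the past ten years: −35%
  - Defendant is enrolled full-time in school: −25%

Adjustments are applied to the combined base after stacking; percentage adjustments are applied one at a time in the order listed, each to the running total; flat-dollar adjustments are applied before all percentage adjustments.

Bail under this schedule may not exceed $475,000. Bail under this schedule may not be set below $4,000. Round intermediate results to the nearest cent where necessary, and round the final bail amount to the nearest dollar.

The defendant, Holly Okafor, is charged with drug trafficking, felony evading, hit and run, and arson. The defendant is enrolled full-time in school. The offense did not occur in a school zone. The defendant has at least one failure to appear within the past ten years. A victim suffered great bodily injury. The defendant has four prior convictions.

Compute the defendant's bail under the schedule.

$269,719

Base amounts from the schedule: drug trafficking $191,000; felony evading $71,250; hit and run $13,500; arson $76,600.
Stacking rule: highest base plus $4,000 per additional charge. Highest is drug trafficking at $191,000; 3 additional charges → +$12,000. Combined base = $203,000.
Victim suffered great bodily injury (+$2,500 flat): $203,000 + $2,500 = $205,500.
Three or more prior convictions of any kind (+75%): $205,500 × 1.75 = $359,625.
Defendant is enrolled full-time in school (−25%): $359,625 × 0.75 = $269,718.75.
$269,718.75 is within the $475,000 maximum.
$269,718.75 is at or above the $4,000 minimum.
Rounded to the nearest dollar: $269,719.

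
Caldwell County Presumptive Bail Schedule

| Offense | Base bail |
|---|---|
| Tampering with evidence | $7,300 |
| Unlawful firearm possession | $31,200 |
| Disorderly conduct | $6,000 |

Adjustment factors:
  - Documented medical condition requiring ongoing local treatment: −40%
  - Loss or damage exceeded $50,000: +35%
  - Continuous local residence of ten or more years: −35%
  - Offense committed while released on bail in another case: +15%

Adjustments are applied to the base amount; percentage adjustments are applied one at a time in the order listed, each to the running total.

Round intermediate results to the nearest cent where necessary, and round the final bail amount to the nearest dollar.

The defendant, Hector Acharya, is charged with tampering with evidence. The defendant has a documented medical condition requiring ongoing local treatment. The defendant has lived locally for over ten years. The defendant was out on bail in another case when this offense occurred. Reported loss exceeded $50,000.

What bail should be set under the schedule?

$4,420

Base amounts from the schedule: tampering with evidence $7,300.
Single charge. Combined base = $7,300.
Documented medical condition requiring ongoing local treatment (−40%): $7,300 × 0.6 = $4,380.
Loss or damage exceeded $50,000 (+35%): $4,380 × 1.35 = $5,913.
Continuous local residence of ten or more years (−35%): $5,913 × 0.65 = $3,843.45.
Offense committed while released on bail in another case (+15%): $3,843.45 × 1.15 = $4,419.97.
Rounded to the nearest dollar: $4,420.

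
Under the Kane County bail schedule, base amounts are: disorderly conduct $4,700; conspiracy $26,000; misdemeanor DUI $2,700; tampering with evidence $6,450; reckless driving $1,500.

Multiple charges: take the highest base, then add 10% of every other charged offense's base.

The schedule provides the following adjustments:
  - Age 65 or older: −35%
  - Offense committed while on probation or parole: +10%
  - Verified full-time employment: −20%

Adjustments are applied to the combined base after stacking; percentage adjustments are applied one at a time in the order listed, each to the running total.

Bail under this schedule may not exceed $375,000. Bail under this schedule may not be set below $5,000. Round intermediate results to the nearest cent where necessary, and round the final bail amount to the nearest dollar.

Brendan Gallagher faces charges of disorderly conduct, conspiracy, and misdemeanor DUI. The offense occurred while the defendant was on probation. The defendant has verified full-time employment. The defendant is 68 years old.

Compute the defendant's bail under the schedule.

$15,295

Base amounts from the schedule: disorderly conduct $4,700; conspiracy $26,000; misdemeanor DUI $2,700.
Stacking rule: highest base plus 10% of each additional charge. Highest is conspiracy at $26,000. Additional: $4,700 × 10% = $470; $2,700 × 10% = $270. Combined base = $26,000 + $740 = $26,740.
Age 65 or older (−35%): $26,740 × 0.65 = $17,381.
Offense committed while on probation or parole (+10%): $17,381 × 1.1 = $19,119.10.
Verified full-time employment (−20%): $19,119.10 × 0.8 = $15,295.28.
$15,295.28 is within the $375,000 maximum.
$15,295.28 is at or above the $5,000 minimum.
Rounded to the nearest dollar: $15,295.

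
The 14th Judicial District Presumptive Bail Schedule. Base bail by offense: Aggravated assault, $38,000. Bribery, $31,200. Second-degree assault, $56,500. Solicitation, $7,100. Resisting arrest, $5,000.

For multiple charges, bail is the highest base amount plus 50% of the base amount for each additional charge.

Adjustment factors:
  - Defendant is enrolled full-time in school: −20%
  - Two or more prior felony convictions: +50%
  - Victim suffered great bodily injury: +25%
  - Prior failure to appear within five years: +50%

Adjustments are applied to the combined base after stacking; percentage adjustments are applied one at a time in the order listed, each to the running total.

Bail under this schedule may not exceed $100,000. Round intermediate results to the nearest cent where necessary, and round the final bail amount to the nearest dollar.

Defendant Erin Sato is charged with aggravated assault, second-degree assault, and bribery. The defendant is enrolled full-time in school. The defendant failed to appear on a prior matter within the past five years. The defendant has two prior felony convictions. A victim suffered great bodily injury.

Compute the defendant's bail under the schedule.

$100,000

Base amounts from the schedule: aggravated assault $38,000; second-degree assault $56,500; bribery $31,200.
Stacking rule: highest base plus 50% of each additional charge. Highest is second-degree assault at $56,500. Additional: $38,000 × 50% = $19,000; $31,200 × 50% = $15,600. Combined base = $56,500 + $34,600 = $91,100.
Defendant is enrolled full-time in school (−20%): $91,100 × 0.8 = $72,880.
Two or more prior felony convictions (+50%): $72,880 × 1.5 = $109,320.
Victim suffered great bodily injury (+25%): $109,320 × 1.25 = $136,650.
Prior failure to appear within five years (+50%): $136,650 × 1.5 = $204,975.
Result $204,975 exceeds the maximum of $100,000; bail is capped at $100,000.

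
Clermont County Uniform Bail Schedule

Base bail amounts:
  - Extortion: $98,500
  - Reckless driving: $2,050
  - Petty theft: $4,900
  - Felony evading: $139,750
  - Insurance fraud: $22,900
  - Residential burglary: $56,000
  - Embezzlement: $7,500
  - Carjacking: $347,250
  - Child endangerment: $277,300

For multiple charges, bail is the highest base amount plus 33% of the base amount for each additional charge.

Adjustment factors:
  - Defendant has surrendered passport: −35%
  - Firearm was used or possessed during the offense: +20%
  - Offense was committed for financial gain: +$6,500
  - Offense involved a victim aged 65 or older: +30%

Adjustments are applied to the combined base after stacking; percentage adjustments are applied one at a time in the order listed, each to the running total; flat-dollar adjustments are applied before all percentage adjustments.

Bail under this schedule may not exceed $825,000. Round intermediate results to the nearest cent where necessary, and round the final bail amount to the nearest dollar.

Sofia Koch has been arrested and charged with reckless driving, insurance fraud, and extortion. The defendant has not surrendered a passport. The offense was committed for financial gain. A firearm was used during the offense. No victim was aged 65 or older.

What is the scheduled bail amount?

$135,880

Base amounts from the schedule: reckless driving $2,050; insurance fraud $22,900; extortion $98,500.
Stacking rule: highest base plus 33% of each additional charge. Highest is extortion at $98,500. Additional: $2,050 × 33% = $676.50; $22,900 × 33% = $7,557. Combined base = $98,500 + $8,233.50 = $106,733.50.
Offense was committed for financial gain (+$6,500 flat): $106,733.50 + $6,500 = $113,233.50.
Firearm was used or possessed during the offense (+20%): $113,233.50 × 1.2 = $135,880.20.
$135,880.20 is within the $825,000 maximum.
Rounded to the nearest dollar: $135,880.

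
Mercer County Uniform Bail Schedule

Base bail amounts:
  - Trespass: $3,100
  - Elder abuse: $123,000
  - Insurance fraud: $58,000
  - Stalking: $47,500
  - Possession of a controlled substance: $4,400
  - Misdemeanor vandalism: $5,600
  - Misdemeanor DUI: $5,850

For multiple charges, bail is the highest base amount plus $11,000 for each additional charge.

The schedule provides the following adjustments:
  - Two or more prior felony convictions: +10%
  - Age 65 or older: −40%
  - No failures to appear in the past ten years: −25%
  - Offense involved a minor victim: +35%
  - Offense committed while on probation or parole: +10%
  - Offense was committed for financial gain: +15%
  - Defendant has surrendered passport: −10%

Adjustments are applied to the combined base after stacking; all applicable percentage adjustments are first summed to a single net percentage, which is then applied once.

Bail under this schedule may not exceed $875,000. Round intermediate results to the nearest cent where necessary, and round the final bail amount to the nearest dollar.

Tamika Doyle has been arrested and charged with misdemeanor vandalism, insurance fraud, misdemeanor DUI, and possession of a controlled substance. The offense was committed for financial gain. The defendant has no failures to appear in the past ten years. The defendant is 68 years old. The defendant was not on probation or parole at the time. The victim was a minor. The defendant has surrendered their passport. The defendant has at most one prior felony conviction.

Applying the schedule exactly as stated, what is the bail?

Base amounts from the schedule: misdemeanor vandalism $5,600; insurance fraud $58,000; misdemeanor DUI $5,850; possession of a controlled substance $4,400.
Stacking rule: highest base plus $11,000 per additional charge. Highest is insurance fraud at $58,000; 3 additional charges → +$33,000. Combined base = $91,000.
Net percentage adjustment: −40% −25% +35% +15% −10% = −25%. $91,000 × 0.75 = $68,250.
$68,250 is within the $875,000 maximum.

$68,250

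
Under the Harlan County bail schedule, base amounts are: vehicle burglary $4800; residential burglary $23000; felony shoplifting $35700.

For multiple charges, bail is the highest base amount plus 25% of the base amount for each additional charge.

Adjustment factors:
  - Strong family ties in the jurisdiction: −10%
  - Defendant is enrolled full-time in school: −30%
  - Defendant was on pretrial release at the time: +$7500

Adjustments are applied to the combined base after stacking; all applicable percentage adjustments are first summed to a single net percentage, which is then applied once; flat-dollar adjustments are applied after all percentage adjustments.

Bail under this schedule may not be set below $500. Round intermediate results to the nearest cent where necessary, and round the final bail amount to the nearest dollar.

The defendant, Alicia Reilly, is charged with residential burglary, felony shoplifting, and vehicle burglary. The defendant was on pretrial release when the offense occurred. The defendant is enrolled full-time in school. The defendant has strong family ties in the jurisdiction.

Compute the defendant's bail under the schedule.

Base amounts from the schedule: residential burglary $23000; felony shoplifting $35700; vehicle burglary $4800.
Stacking rule: highest base plus 25% of each additional charge. Highest is felony shoplifting at $35700. Additional: $23000 × 25% = $5750; $4800 × 25% = $1200. Combined base = $35700 + $6950 = $42650.
Net percentage adjustment: −10% −30% = −40%. $42650 × 0.6 = $25590.
Defendant was on pretrial release at the time (+$7500 flat): $25590 + $7500 = $33090.
$33090 is at or above the $500 minimum.

$33090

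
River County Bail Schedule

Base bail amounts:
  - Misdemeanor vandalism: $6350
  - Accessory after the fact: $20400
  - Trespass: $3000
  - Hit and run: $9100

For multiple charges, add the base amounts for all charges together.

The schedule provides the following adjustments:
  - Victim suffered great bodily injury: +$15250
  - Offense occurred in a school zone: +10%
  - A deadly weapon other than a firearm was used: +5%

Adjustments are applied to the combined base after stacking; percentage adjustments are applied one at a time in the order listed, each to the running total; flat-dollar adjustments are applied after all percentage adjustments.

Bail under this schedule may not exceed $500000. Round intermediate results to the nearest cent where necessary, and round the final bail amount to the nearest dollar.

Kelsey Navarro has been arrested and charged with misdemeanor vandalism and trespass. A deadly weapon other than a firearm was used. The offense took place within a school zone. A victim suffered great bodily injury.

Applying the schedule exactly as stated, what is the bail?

Base amounts from the schedule: misdemeanor vandalism $6350; trespass $3000.
Stacking rule: sum of all bases. $6350 + $3000 = $9350.
Offense occurred in a school zone (+10%): $9350 × 1.1 = $10285.
A deadly weapon other than a firearm was used (+5%): $10285 × 1.05 = $10799.25.
Victim suffered great bodily injury (+$15250 flat): $10799.25 + $15250 = $26049.25.
$26049.25 is within the $500000 maximum.
Rounded to the nearest dollar: $26049.

$26049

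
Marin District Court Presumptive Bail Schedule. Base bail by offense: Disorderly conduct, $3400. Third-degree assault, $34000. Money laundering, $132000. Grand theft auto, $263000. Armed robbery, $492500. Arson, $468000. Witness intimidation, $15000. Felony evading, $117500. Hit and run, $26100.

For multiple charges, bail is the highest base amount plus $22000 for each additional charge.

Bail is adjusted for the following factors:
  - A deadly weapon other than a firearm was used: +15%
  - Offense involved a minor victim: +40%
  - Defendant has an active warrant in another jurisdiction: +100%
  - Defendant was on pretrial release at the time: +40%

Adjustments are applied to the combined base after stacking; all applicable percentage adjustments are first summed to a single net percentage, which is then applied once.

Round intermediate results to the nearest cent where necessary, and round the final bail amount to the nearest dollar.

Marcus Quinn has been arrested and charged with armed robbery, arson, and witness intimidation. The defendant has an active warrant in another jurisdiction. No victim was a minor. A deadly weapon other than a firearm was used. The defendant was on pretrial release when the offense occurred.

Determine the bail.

Base amounts from the schedule: armed robbery $492500; arson $468000; witness intimidation $15000.
Stacking rule: highest base plus $22000 per additional charge. Highest is armed robbery at $492500; 2 additional charges → +$44000. Combined base = $536500.
Net percentage adjustment: +15% +100% +40% = +155%. $536500 × 2.55 = $1368075.

$1368075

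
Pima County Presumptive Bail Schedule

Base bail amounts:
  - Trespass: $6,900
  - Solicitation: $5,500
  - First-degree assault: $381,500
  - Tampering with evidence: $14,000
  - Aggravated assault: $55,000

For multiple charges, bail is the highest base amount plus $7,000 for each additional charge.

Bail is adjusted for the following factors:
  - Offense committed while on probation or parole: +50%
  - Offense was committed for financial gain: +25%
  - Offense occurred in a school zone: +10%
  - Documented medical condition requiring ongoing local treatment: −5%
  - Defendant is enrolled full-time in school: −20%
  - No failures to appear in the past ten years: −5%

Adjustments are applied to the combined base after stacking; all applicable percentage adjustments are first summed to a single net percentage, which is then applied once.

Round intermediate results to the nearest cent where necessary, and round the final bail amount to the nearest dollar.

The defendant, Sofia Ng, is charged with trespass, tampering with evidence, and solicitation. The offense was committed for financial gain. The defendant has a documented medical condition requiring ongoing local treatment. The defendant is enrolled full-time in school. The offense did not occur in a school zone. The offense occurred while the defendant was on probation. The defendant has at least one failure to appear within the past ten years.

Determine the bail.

Base amounts from the schedule: trespass $6,900; tampering with evidence $14,000; solicitation $5,500.
Stacking rule: highest base plus $7,000 per additional charge. Highest is tampering with evidence at $14,000; 2 additional charges → +$14,000. Combined base = $28,000.
Net percentage adjustment: +50% +25% −5% −20% = +50%. $28,000 × 1.5 = $42,000.

$42,000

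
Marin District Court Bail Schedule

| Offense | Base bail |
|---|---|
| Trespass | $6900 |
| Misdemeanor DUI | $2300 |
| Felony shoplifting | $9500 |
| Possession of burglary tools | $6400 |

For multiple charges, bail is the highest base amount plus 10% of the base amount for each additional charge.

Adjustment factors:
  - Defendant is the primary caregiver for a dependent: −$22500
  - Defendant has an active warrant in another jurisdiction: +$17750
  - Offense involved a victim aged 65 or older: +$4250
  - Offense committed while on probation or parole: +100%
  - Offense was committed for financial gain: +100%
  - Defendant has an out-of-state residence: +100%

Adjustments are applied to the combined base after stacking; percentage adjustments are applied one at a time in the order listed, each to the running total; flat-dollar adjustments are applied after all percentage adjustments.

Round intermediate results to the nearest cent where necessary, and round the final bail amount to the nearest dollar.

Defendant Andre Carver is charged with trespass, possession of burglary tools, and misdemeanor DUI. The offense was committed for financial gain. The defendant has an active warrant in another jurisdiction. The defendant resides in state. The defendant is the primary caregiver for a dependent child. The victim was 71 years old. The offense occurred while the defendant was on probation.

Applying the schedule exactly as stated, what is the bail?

Base amounts from the schedule: trespass $6900; possession of burglary tools $6400; misdemeanor DUI $2300.
Stacking rule: highest base plus 10% of each additional charge. Highest is trespass at $6900. Additional: $6400 × 10% = $640; $2300 × 10% = $230. Combined base = $6900 + $870 = $7770.
Offense committed while on probation or parole (+100%): $7770 × 2 = $15540.
Offense was committed for financial gain (+100%): $15540 × 2 = $31080.
Defendant is the primary caregiver for a dependent (−$22500 flat): $31080 − $22500 = $8580.
Defendant has an active warrant in another jurisdiction (+$17750 flat): $8580 + $17750 = $26330.
Offense involved a victim aged 65 or older (+$4250 flat): $26330 + $4250 = $30580.

$30580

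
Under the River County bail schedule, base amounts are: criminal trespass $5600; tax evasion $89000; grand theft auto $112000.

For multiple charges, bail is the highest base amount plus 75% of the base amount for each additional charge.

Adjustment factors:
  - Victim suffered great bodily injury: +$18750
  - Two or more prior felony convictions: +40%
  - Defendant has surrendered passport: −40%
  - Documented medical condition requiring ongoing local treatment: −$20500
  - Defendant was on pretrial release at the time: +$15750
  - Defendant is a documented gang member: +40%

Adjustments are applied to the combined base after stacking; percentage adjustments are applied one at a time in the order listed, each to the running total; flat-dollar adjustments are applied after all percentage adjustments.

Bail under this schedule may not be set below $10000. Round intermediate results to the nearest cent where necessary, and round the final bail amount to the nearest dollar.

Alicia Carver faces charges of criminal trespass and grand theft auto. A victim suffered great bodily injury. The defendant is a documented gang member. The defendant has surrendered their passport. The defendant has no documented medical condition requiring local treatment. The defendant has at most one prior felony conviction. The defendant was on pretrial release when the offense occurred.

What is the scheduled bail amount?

$132108

Base amounts from the schedule: criminal trespass $5600; grand theft auto $112000.
Stacking rule: highest base plus 75% of each additional charge. Highest is grand theft auto at $112000. Additional: $5600 × 75% = $4200. Combined base = $112000 + $4200 = $116200.
Defendant has surrendered passport (−40%): $116200 × 0.6 = $69720.
Defendant is a documented gang member (+40%): $69720 × 1.4 = $97608.
Victim suffered great bodily injury (+$18750 flat): $97608 + $18750 = $116358.
Defendant was on pretrial release at the time (+$15750 flat): $116358 + $15750 = $132108.
$132108 is at or above the $10000 minimum.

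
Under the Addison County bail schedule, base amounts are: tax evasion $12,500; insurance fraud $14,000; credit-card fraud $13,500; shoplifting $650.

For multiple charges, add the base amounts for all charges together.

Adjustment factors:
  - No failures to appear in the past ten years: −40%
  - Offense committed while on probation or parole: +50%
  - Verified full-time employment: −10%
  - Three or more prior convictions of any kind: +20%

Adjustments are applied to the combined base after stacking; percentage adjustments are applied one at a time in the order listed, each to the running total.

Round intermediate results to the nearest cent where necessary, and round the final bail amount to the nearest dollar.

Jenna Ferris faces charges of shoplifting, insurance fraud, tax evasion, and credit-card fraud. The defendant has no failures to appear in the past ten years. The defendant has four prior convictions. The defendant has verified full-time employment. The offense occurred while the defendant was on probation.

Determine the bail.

Base amounts from the schedule: shoplifting $650; insurance fraud $14,000; tax evasion $12,500; credit-card fraud $13,500.
Stacking rule: sum of all bases. $650 + $14,000 + $12,500 + $13,500 = $40,650.
No failures to appear in the past ten years (−40%): $40,650 × 0.6 = $24,390.
Offense committed while on probation or parole (+50%): $24,390 × 1.5 = $36,585.
Verified full-time employment (−10%): $36,585 × 0.9 = $32,926.50.
Three or more prior convictions of any kind (+20%): $32,926.50 × 1.2 = $39,511.80.
Rounded to the nearest dollar: $39,512.

$39,512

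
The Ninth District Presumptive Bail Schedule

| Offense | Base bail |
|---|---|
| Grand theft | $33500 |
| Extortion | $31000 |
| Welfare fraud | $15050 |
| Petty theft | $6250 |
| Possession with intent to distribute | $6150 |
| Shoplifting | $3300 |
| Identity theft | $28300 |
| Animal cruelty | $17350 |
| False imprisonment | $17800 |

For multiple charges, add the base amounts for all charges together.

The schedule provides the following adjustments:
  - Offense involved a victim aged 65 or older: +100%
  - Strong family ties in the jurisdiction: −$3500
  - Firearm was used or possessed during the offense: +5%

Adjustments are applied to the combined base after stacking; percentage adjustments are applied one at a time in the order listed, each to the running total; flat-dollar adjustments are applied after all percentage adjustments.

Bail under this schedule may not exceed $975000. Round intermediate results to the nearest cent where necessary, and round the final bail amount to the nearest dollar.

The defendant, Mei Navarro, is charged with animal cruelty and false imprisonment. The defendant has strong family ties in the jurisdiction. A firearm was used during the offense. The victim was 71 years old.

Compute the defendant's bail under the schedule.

Base amounts from the schedule: animal cruelty $17350; false imprisonment $17800.
Stacking rule: sum of all bases. $17350 + $17800 = $35150.
Offense involved a victim aged 65 or older (+100%): $35150 × 2 = $70300.
Firearm was used or possessed during the offense (+5%): $70300 × 1.05 = $73815.
Strong family ties in the jurisdiction (−$3500 flat): $73815 − $3500 = $70315.
$70315 is within the $975000 maximum.

$70315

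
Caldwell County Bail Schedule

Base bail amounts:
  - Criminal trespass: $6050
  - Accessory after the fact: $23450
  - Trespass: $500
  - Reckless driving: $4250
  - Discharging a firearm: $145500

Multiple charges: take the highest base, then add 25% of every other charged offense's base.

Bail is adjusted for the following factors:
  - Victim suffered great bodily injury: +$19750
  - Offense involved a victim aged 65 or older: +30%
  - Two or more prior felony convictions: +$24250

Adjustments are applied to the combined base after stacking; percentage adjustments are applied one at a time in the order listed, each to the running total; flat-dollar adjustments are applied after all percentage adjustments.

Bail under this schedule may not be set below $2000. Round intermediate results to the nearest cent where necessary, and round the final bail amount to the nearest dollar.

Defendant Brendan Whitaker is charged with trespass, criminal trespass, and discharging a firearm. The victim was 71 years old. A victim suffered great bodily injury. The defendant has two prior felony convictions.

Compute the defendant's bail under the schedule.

Base amounts from the schedule: trespass $500; criminal trespass $6050; discharging a firearm $145500.
Stacking rule: highest base plus 25% of each additional charge. Highest is discharging a firearm at $145500. Additional: $500 × 25% = $125; $6050 × 25% = $1512.50. Combined base = $145500 + $1637.50 = $147137.50.
Offense involved a victim aged 65 or older (+30%): $147137.50 × 1.3 = $191278.75.
Victim suffered great bodily injury (+$19750 flat): $191278.75 + $19750 = $211028.75.
Two or more prior felony convictions (+$24250 flat): $211028.75 + $24250 = $235278.75.
$235278.75 is at or above the $2000 minimum.
Rounded to the nearest dollar: $235279.

$235279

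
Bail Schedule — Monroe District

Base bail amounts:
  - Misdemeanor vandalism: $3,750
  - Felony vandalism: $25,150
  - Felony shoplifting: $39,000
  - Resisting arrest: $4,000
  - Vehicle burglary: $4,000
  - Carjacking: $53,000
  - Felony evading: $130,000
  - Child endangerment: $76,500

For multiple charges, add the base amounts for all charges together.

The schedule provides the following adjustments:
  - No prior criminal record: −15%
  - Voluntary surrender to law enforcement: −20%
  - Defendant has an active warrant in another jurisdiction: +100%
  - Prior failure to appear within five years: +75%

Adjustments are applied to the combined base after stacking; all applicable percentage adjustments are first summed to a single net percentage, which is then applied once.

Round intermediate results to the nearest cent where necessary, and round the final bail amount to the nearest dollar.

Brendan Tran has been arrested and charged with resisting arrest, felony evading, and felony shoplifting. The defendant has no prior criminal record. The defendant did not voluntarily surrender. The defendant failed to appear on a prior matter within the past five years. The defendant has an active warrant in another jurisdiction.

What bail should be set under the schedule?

Base amounts from the schedule: resisting arrest $4,000; felony evading $130,000; felony shoplifting $39,000.
Stacking rule: sum of all bases. $4,000 + $130,000 + $39,000 = $173,000.
Net percentage adjustment: −15% +100% +75% = +160%. $173,000 × 2.6 = $449,800.

$449,800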